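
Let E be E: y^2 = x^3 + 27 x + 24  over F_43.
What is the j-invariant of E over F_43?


Delta = -16(4 a^3 + 27 b^2) mod 43 = 25
-1728 * (4 a)^3 = -1728 * (4*27)^3 mod 43 = 42
j = 42 * 25^(-1) mod 43 = 12

j = 12 (mod 43)


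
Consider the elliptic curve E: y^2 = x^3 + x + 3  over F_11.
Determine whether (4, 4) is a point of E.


Check whether y^2 = x^3 + 1 x + 3 (mod 11) for (x, y) = (4, 4).
LHS: y^2 = 4^2 mod 11 = 5
RHS: x^3 + 1 x + 3 = 4^3 + 1*4 + 3 mod 11 = 5
LHS = RHS

Yes, on the curve


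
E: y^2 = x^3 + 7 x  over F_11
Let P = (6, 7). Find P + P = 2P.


Doubling: s = (3 x1^2 + a) / (2 y1)
s = (3*6^2 + 7) / (2*7) mod 11 = 9
x3 = s^2 - 2 x1 mod 11 = 9^2 - 2*6 = 3
y3 = s (x1 - x3) - y1 mod 11 = 9 * (6 - 3) - 7 = 9

2P = (3, 9)


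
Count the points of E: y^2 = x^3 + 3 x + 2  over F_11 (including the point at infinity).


For each x in F_11, count y with y^2 = x^3 + 3 x + 2 mod 11:
  x = 2: RHS = 5, y in [4, 7]  -> 2 point(s)
  x = 3: RHS = 5, y in [4, 7]  -> 2 point(s)
  x = 4: RHS = 1, y in [1, 10]  -> 2 point(s)
  x = 6: RHS = 5, y in [4, 7]  -> 2 point(s)
  x = 7: RHS = 3, y in [5, 6]  -> 2 point(s)
  x = 10: RHS = 9, y in [3, 8]  -> 2 point(s)
Affine points: 12. Add the point at infinity: total = 13.

#E(F_11) = 13


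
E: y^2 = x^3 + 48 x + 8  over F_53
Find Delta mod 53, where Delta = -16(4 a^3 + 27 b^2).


4 a^3 + 27 b^2 = 4*48^3 + 27*8^2 = 442368 + 1728 = 444096
Delta = -16 * (444096) = -7105536
Delta mod 53 = 15

Delta = 15 (mod 53)


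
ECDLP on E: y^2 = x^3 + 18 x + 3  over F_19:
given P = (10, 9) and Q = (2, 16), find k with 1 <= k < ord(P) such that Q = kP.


Enumerate multiples of P until we hit Q = (2, 16):
  1P = (10, 9)
  2P = (5, 16)
  3P = (9, 1)
  4P = (7, 15)
  5P = (6, 2)
  6P = (12, 16)
  7P = (14, 15)
  8P = (2, 3)
  9P = (4, 5)
  10P = (16, 6)
  11P = (17, 4)
  12P = (15, 0)
  13P = (17, 15)
  14P = (16, 13)
  15P = (4, 14)
  16P = (2, 16)
Match found at i = 16.

k = 16


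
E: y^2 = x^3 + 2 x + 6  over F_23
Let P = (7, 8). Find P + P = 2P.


Doubling: s = (3 x1^2 + a) / (2 y1)
s = (3*7^2 + 2) / (2*8) mod 23 = 5
x3 = s^2 - 2 x1 mod 23 = 5^2 - 2*7 = 11
y3 = s (x1 - x3) - y1 mod 23 = 5 * (7 - 11) - 8 = 18

2P = (11, 18)


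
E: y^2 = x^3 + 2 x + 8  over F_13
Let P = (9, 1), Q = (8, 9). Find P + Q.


P != Q, so use the chord formula.
s = (y2 - y1) / (x2 - x1) = (8) / (12) mod 13 = 5
x3 = s^2 - x1 - x2 mod 13 = 5^2 - 9 - 8 = 8
y3 = s (x1 - x3) - y1 mod 13 = 5 * (9 - 8) - 1 = 4

P + Q = (8, 4)


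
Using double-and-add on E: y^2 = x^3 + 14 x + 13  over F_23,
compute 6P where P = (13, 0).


k = 6 = 110_2 (binary, LSB first: 011)
Double-and-add from P = (13, 0):
  bit 0 = 0: acc unchanged = O
  bit 1 = 1: acc = O + O = O
  bit 2 = 1: acc = O + O = O

6P = O


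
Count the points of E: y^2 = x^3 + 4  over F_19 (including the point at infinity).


For each x in F_19, count y with y^2 = x^3 + 0 x + 4 mod 19:
  x = 0: RHS = 4, y in [2, 17]  -> 2 point(s)
  x = 1: RHS = 5, y in [9, 10]  -> 2 point(s)
  x = 4: RHS = 11, y in [7, 12]  -> 2 point(s)
  x = 6: RHS = 11, y in [7, 12]  -> 2 point(s)
  x = 7: RHS = 5, y in [9, 10]  -> 2 point(s)
  x = 9: RHS = 11, y in [7, 12]  -> 2 point(s)
  x = 10: RHS = 16, y in [4, 15]  -> 2 point(s)
  x = 11: RHS = 5, y in [9, 10]  -> 2 point(s)
  x = 13: RHS = 16, y in [4, 15]  -> 2 point(s)
  x = 15: RHS = 16, y in [4, 15]  -> 2 point(s)
Affine points: 20. Add the point at infinity: total = 21.

#E(F_19) = 21


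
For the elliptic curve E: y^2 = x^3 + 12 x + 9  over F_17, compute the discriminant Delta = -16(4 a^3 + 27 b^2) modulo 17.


4 a^3 + 27 b^2 = 4*12^3 + 27*9^2 = 6912 + 2187 = 9099
Delta = -16 * (9099) = -145584
Delta mod 17 = 4

Delta = 4 (mod 17)


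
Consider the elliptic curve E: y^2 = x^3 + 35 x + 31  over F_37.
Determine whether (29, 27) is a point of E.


Check whether y^2 = x^3 + 35 x + 31 (mod 37) for (x, y) = (29, 27).
LHS: y^2 = 27^2 mod 37 = 26
RHS: x^3 + 35 x + 31 = 29^3 + 35*29 + 31 mod 37 = 16
LHS != RHS

No, not on the curve


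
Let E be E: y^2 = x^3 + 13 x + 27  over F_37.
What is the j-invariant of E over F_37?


Delta = -16(4 a^3 + 27 b^2) mod 37 = 8
-1728 * (4 a)^3 = -1728 * (4*13)^3 mod 37 = 14
j = 14 * 8^(-1) mod 37 = 11

j = 11 (mod 37)


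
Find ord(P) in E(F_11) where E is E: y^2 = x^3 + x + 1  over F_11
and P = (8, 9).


Compute successive multiples of P until we hit O:
  1P = (8, 9)
  2P = (0, 1)
  3P = (4, 6)
  4P = (3, 3)
  5P = (1, 6)
  6P = (6, 6)
  7P = (2, 0)
  8P = (6, 5)
  ... (continuing to 14P)
  14P = O

ord(P) = 14


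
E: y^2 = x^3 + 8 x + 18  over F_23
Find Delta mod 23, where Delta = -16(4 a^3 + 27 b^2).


4 a^3 + 27 b^2 = 4*8^3 + 27*18^2 = 2048 + 8748 = 10796
Delta = -16 * (10796) = -172736
Delta mod 23 = 17

Delta = 17 (mod 23)


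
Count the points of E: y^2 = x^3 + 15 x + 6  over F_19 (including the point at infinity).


For each x in F_19, count y with y^2 = x^3 + 15 x + 6 mod 19:
  x = 0: RHS = 6, y in [5, 14]  -> 2 point(s)
  x = 2: RHS = 6, y in [5, 14]  -> 2 point(s)
  x = 4: RHS = 16, y in [4, 15]  -> 2 point(s)
  x = 5: RHS = 16, y in [4, 15]  -> 2 point(s)
  x = 7: RHS = 17, y in [6, 13]  -> 2 point(s)
  x = 8: RHS = 11, y in [7, 12]  -> 2 point(s)
  x = 10: RHS = 16, y in [4, 15]  -> 2 point(s)
  x = 11: RHS = 1, y in [1, 18]  -> 2 point(s)
  x = 13: RHS = 4, y in [2, 17]  -> 2 point(s)
  x = 17: RHS = 6, y in [5, 14]  -> 2 point(s)
  x = 18: RHS = 9, y in [3, 16]  -> 2 point(s)
Affine points: 22. Add the point at infinity: total = 23.

#E(F_19) = 23


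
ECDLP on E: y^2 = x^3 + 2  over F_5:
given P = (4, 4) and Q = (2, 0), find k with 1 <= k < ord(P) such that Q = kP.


Enumerate multiples of P until we hit Q = (2, 0):
  1P = (4, 4)
  2P = (3, 2)
  3P = (2, 0)
Match found at i = 3.

k = 3


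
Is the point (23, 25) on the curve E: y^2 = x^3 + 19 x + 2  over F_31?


Check whether y^2 = x^3 + 19 x + 2 (mod 31) for (x, y) = (23, 25).
LHS: y^2 = 25^2 mod 31 = 5
RHS: x^3 + 19 x + 2 = 23^3 + 19*23 + 2 mod 31 = 20
LHS != RHS

No, not on the curve


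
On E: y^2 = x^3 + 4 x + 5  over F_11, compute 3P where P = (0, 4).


k = 3 = 11_2 (binary, LSB first: 11)
Double-and-add from P = (0, 4):
  bit 0 = 1: acc = O + (0, 4) = (0, 4)
  bit 1 = 1: acc = (0, 4) + (3, 0) = (0, 7)

3P = (0, 7)


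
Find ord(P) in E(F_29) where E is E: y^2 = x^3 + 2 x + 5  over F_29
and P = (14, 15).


Compute successive multiples of P until we hit O:
  1P = (14, 15)
  2P = (14, 14)
  3P = O

ord(P) = 3


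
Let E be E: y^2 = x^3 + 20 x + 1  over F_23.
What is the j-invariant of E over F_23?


Delta = -16(4 a^3 + 27 b^2) mod 23 = 8
-1728 * (4 a)^3 = -1728 * (4*20)^3 mod 23 = 9
j = 9 * 8^(-1) mod 23 = 4

j = 4 (mod 23)


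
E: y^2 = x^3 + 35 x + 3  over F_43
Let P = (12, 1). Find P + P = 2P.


Doubling: s = (3 x1^2 + a) / (2 y1)
s = (3*12^2 + 35) / (2*1) mod 43 = 40
x3 = s^2 - 2 x1 mod 43 = 40^2 - 2*12 = 28
y3 = s (x1 - x3) - y1 mod 43 = 40 * (12 - 28) - 1 = 4

2P = (28, 4)


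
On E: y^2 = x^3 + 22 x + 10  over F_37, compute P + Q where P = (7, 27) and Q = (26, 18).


P != Q, so use the chord formula.
s = (y2 - y1) / (x2 - x1) = (28) / (19) mod 37 = 19
x3 = s^2 - x1 - x2 mod 37 = 19^2 - 7 - 26 = 32
y3 = s (x1 - x3) - y1 mod 37 = 19 * (7 - 32) - 27 = 16

P + Q = (32, 16)


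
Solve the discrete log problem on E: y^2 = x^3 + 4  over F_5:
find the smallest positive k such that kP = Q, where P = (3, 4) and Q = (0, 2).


Enumerate multiples of P until we hit Q = (0, 2):
  1P = (3, 4)
  2P = (0, 3)
  3P = (1, 0)
  4P = (0, 2)
Match found at i = 4.

k = 4


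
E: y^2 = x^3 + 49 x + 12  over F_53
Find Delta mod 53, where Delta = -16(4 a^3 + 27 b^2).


4 a^3 + 27 b^2 = 4*49^3 + 27*12^2 = 470596 + 3888 = 474484
Delta = -16 * (474484) = -7591744
Delta mod 53 = 29

Delta = 29 (mod 53)


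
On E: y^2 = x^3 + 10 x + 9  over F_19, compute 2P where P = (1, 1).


k = 2 = 10_2 (binary, LSB first: 01)
Double-and-add from P = (1, 1):
  bit 0 = 0: acc unchanged = O
  bit 1 = 1: acc = O + (7, 17) = (7, 17)

2P = (7, 17)


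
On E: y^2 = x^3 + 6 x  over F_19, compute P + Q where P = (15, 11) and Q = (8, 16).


P != Q, so use the chord formula.
s = (y2 - y1) / (x2 - x1) = (5) / (12) mod 19 = 2
x3 = s^2 - x1 - x2 mod 19 = 2^2 - 15 - 8 = 0
y3 = s (x1 - x3) - y1 mod 19 = 2 * (15 - 0) - 11 = 0

P + Q = (0, 0)


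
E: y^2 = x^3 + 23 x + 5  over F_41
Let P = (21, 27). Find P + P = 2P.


Doubling: s = (3 x1^2 + a) / (2 y1)
s = (3*21^2 + 23) / (2*27) mod 41 = 31
x3 = s^2 - 2 x1 mod 41 = 31^2 - 2*21 = 17
y3 = s (x1 - x3) - y1 mod 41 = 31 * (21 - 17) - 27 = 15

2P = (17, 15)


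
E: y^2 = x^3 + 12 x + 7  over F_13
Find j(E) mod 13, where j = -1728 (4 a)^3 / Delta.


Delta = -16(4 a^3 + 27 b^2) mod 13 = 8
-1728 * (4 a)^3 = -1728 * (4*12)^3 mod 13 = 1
j = 1 * 8^(-1) mod 13 = 5

j = 5 (mod 13)


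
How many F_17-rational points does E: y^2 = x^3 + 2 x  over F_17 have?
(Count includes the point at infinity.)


For each x in F_17, count y with y^2 = x^3 + 2 x + 0 mod 17:
  x = 0: RHS = 0, y in [0]  -> 1 point(s)
  x = 3: RHS = 16, y in [4, 13]  -> 2 point(s)
  x = 4: RHS = 4, y in [2, 15]  -> 2 point(s)
  x = 5: RHS = 16, y in [4, 13]  -> 2 point(s)
  x = 7: RHS = 0, y in [0]  -> 1 point(s)
  x = 8: RHS = 1, y in [1, 16]  -> 2 point(s)
  x = 9: RHS = 16, y in [4, 13]  -> 2 point(s)
  x = 10: RHS = 0, y in [0]  -> 1 point(s)
  x = 12: RHS = 1, y in [1, 16]  -> 2 point(s)
  x = 13: RHS = 13, y in [8, 9]  -> 2 point(s)
  x = 14: RHS = 1, y in [1, 16]  -> 2 point(s)
Affine points: 19. Add the point at infinity: total = 20.

#E(F_17) = 20


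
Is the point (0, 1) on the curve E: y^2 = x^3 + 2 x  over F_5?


Check whether y^2 = x^3 + 2 x + 0 (mod 5) for (x, y) = (0, 1).
LHS: y^2 = 1^2 mod 5 = 1
RHS: x^3 + 2 x + 0 = 0^3 + 2*0 + 0 mod 5 = 0
LHS != RHS

No, not on the curve


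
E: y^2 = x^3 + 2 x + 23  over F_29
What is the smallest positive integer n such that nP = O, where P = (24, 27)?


Compute successive multiples of P until we hit O:
  1P = (24, 27)
  2P = (9, 25)
  3P = (12, 21)
  4P = (15, 21)
  5P = (13, 19)
  6P = (28, 7)
  7P = (2, 8)
  8P = (8, 0)
  ... (continuing to 16P)
  16P = O

ord(P) = 16


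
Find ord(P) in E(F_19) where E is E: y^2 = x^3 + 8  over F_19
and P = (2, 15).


Compute successive multiples of P until we hit O:
  1P = (2, 15)
  2P = (3, 15)
  3P = (14, 4)
  4P = (14, 15)
  5P = (3, 4)
  6P = (2, 4)
  7P = O

ord(P) = 7


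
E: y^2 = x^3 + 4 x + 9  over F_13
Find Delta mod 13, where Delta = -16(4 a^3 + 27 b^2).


4 a^3 + 27 b^2 = 4*4^3 + 27*9^2 = 256 + 2187 = 2443
Delta = -16 * (2443) = -39088
Delta mod 13 = 3

Delta = 3 (mod 13)


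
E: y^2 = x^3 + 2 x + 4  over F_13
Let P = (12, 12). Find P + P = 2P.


Doubling: s = (3 x1^2 + a) / (2 y1)
s = (3*12^2 + 2) / (2*12) mod 13 = 4
x3 = s^2 - 2 x1 mod 13 = 4^2 - 2*12 = 5
y3 = s (x1 - x3) - y1 mod 13 = 4 * (12 - 5) - 12 = 3

2P = (5, 3)


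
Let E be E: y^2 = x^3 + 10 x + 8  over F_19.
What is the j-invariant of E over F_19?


Delta = -16(4 a^3 + 27 b^2) mod 19 = 8
-1728 * (4 a)^3 = -1728 * (4*10)^3 mod 19 = 8
j = 8 * 8^(-1) mod 19 = 1

j = 1 (mod 19)


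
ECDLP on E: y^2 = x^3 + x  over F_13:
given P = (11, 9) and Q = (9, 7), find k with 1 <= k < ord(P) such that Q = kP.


Enumerate multiples of P until we hit Q = (9, 7):
  1P = (11, 9)
  2P = (4, 4)
  3P = (7, 5)
  4P = (9, 6)
  5P = (5, 0)
  6P = (9, 7)
Match found at i = 6.

k = 6


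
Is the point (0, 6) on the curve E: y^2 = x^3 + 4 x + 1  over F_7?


Check whether y^2 = x^3 + 4 x + 1 (mod 7) for (x, y) = (0, 6).
LHS: y^2 = 6^2 mod 7 = 1
RHS: x^3 + 4 x + 1 = 0^3 + 4*0 + 1 mod 7 = 1
LHS = RHS

Yes, on the curve


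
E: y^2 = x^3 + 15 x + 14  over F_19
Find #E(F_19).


For each x in F_19, count y with y^2 = x^3 + 15 x + 14 mod 19:
  x = 1: RHS = 11, y in [7, 12]  -> 2 point(s)
  x = 4: RHS = 5, y in [9, 10]  -> 2 point(s)
  x = 5: RHS = 5, y in [9, 10]  -> 2 point(s)
  x = 6: RHS = 16, y in [4, 15]  -> 2 point(s)
  x = 7: RHS = 6, y in [5, 14]  -> 2 point(s)
  x = 8: RHS = 0, y in [0]  -> 1 point(s)
  x = 9: RHS = 4, y in [2, 17]  -> 2 point(s)
  x = 10: RHS = 5, y in [9, 10]  -> 2 point(s)
  x = 11: RHS = 9, y in [3, 16]  -> 2 point(s)
  x = 14: RHS = 4, y in [2, 17]  -> 2 point(s)
  x = 15: RHS = 4, y in [2, 17]  -> 2 point(s)
  x = 18: RHS = 17, y in [6, 13]  -> 2 point(s)
Affine points: 23. Add the point at infinity: total = 24.

#E(F_19) = 24


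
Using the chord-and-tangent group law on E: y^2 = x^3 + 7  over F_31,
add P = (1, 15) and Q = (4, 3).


P != Q, so use the chord formula.
s = (y2 - y1) / (x2 - x1) = (19) / (3) mod 31 = 27
x3 = s^2 - x1 - x2 mod 31 = 27^2 - 1 - 4 = 11
y3 = s (x1 - x3) - y1 mod 31 = 27 * (1 - 11) - 15 = 25

P + Q = (11, 25)


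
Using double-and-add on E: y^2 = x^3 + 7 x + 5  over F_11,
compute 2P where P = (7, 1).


k = 2 = 10_2 (binary, LSB first: 01)
Double-and-add from P = (7, 1):
  bit 0 = 0: acc unchanged = O
  bit 1 = 1: acc = O + (8, 10) = (8, 10)

2P = (8, 10)


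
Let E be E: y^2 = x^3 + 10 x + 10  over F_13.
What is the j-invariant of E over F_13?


Delta = -16(4 a^3 + 27 b^2) mod 13 = 11
-1728 * (4 a)^3 = -1728 * (4*10)^3 mod 13 = 1
j = 1 * 11^(-1) mod 13 = 6

j = 6 (mod 13)


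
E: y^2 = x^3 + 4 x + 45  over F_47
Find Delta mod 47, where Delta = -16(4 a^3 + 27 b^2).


4 a^3 + 27 b^2 = 4*4^3 + 27*45^2 = 256 + 54675 = 54931
Delta = -16 * (54931) = -878896
Delta mod 47 = 4

Delta = 4 (mod 47)


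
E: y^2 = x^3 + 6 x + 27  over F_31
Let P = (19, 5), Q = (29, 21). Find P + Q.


P != Q, so use the chord formula.
s = (y2 - y1) / (x2 - x1) = (16) / (10) mod 31 = 14
x3 = s^2 - x1 - x2 mod 31 = 14^2 - 19 - 29 = 24
y3 = s (x1 - x3) - y1 mod 31 = 14 * (19 - 24) - 5 = 18

P + Q = (24, 18)


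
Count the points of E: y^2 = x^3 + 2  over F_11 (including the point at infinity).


For each x in F_11, count y with y^2 = x^3 + 0 x + 2 mod 11:
  x = 1: RHS = 3, y in [5, 6]  -> 2 point(s)
  x = 4: RHS = 0, y in [0]  -> 1 point(s)
  x = 6: RHS = 9, y in [3, 8]  -> 2 point(s)
  x = 7: RHS = 4, y in [2, 9]  -> 2 point(s)
  x = 9: RHS = 5, y in [4, 7]  -> 2 point(s)
  x = 10: RHS = 1, y in [1, 10]  -> 2 point(s)
Affine points: 11. Add the point at infinity: total = 12.

#E(F_11) = 12


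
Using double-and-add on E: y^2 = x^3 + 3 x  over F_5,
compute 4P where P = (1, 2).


k = 4 = 100_2 (binary, LSB first: 001)
Double-and-add from P = (1, 2):
  bit 0 = 0: acc unchanged = O
  bit 1 = 0: acc unchanged = O
  bit 2 = 1: acc = O + (1, 3) = (1, 3)

4P = (1, 3)


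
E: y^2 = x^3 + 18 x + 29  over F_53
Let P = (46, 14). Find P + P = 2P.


Doubling: s = (3 x1^2 + a) / (2 y1)
s = (3*46^2 + 18) / (2*14) mod 53 = 4
x3 = s^2 - 2 x1 mod 53 = 4^2 - 2*46 = 30
y3 = s (x1 - x3) - y1 mod 53 = 4 * (46 - 30) - 14 = 50

2P = (30, 50)


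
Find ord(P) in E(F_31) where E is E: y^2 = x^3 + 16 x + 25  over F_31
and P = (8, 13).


Compute successive multiples of P until we hit O:
  1P = (8, 13)
  2P = (17, 8)
  3P = (22, 12)
  4P = (29, 4)
  5P = (10, 10)
  6P = (23, 25)
  7P = (18, 10)
  8P = (24, 29)
  ... (continuing to 23P)
  23P = O

ord(P) = 23


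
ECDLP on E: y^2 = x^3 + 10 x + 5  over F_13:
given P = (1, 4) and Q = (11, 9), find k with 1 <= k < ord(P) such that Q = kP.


Enumerate multiples of P until we hit Q = (11, 9):
  1P = (1, 4)
  2P = (11, 9)
Match found at i = 2.

k = 2


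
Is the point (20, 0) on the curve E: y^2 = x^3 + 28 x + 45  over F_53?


Check whether y^2 = x^3 + 28 x + 45 (mod 53) for (x, y) = (20, 0).
LHS: y^2 = 0^2 mod 53 = 0
RHS: x^3 + 28 x + 45 = 20^3 + 28*20 + 45 mod 53 = 19
LHS != RHS

No, not on the curve


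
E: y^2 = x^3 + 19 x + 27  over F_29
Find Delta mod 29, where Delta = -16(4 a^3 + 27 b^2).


4 a^3 + 27 b^2 = 4*19^3 + 27*27^2 = 27436 + 19683 = 47119
Delta = -16 * (47119) = -753904
Delta mod 29 = 9

Delta = 9 (mod 29)


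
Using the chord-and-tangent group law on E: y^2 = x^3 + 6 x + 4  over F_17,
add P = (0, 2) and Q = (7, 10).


P != Q, so use the chord formula.
s = (y2 - y1) / (x2 - x1) = (8) / (7) mod 17 = 6
x3 = s^2 - x1 - x2 mod 17 = 6^2 - 0 - 7 = 12
y3 = s (x1 - x3) - y1 mod 17 = 6 * (0 - 12) - 2 = 11

P + Q = (12, 11)


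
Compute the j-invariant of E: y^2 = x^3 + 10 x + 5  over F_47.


Delta = -16(4 a^3 + 27 b^2) mod 47 = 24
-1728 * (4 a)^3 = -1728 * (4*10)^3 mod 47 = 34
j = 34 * 24^(-1) mod 47 = 21

j = 21 (mod 47)


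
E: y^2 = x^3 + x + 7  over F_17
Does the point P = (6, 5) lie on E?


Check whether y^2 = x^3 + 1 x + 7 (mod 17) for (x, y) = (6, 5).
LHS: y^2 = 5^2 mod 17 = 8
RHS: x^3 + 1 x + 7 = 6^3 + 1*6 + 7 mod 17 = 8
LHS = RHS

Yes, on the curve


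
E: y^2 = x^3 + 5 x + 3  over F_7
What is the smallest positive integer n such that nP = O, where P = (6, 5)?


Compute successive multiples of P until we hit O:
  1P = (6, 5)
  2P = (6, 2)
  3P = O

ord(P) = 3


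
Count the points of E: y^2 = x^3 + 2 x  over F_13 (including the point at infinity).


For each x in F_13, count y with y^2 = x^3 + 2 x + 0 mod 13:
  x = 0: RHS = 0, y in [0]  -> 1 point(s)
  x = 1: RHS = 3, y in [4, 9]  -> 2 point(s)
  x = 2: RHS = 12, y in [5, 8]  -> 2 point(s)
  x = 11: RHS = 1, y in [1, 12]  -> 2 point(s)
  x = 12: RHS = 10, y in [6, 7]  -> 2 point(s)
Affine points: 9. Add the point at infinity: total = 10.

#E(F_13) = 10


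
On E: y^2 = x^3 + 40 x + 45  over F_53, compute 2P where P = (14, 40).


Doubling: s = (3 x1^2 + a) / (2 y1)
s = (3*14^2 + 40) / (2*40) mod 53 = 37
x3 = s^2 - 2 x1 mod 53 = 37^2 - 2*14 = 16
y3 = s (x1 - x3) - y1 mod 53 = 37 * (14 - 16) - 40 = 45

2P = (16, 45)


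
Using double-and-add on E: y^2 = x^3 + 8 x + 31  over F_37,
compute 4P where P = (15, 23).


k = 4 = 100_2 (binary, LSB first: 001)
Double-and-add from P = (15, 23):
  bit 0 = 0: acc unchanged = O
  bit 1 = 0: acc unchanged = O
  bit 2 = 1: acc = O + (28, 9) = (28, 9)

4P = (28, 9)


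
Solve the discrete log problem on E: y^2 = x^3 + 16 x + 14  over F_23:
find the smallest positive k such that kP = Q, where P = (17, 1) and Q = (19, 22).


Enumerate multiples of P until we hit Q = (19, 22):
  1P = (17, 1)
  2P = (15, 8)
  3P = (9, 17)
  4P = (1, 13)
  5P = (7, 3)
  6P = (11, 7)
  7P = (19, 1)
  8P = (10, 22)
  9P = (5, 9)
  10P = (4, 21)
  11P = (6, 21)
  12P = (13, 21)
  13P = (18, 4)
  14P = (20, 13)
  15P = (2, 13)
  16P = (12, 18)
  17P = (12, 5)
  18P = (2, 10)
  19P = (20, 10)
  20P = (18, 19)
  21P = (13, 2)
  22P = (6, 2)
  23P = (4, 2)
  24P = (5, 14)
  25P = (10, 1)
  26P = (19, 22)
Match found at i = 26.

k = 26


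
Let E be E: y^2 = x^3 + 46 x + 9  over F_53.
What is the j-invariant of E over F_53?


Delta = -16(4 a^3 + 27 b^2) mod 53 = 51
-1728 * (4 a)^3 = -1728 * (4*46)^3 mod 53 = 2
j = 2 * 51^(-1) mod 53 = 52

j = 52 (mod 53)


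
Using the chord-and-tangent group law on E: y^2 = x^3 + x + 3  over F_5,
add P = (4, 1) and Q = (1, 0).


P != Q, so use the chord formula.
s = (y2 - y1) / (x2 - x1) = (4) / (2) mod 5 = 2
x3 = s^2 - x1 - x2 mod 5 = 2^2 - 4 - 1 = 4
y3 = s (x1 - x3) - y1 mod 5 = 2 * (4 - 4) - 1 = 4

P + Q = (4, 4)


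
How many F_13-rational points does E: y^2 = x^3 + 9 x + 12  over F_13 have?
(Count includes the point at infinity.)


For each x in F_13, count y with y^2 = x^3 + 9 x + 12 mod 13:
  x = 0: RHS = 12, y in [5, 8]  -> 2 point(s)
  x = 1: RHS = 9, y in [3, 10]  -> 2 point(s)
  x = 2: RHS = 12, y in [5, 8]  -> 2 point(s)
  x = 3: RHS = 1, y in [1, 12]  -> 2 point(s)
  x = 5: RHS = 0, y in [0]  -> 1 point(s)
  x = 6: RHS = 9, y in [3, 10]  -> 2 point(s)
  x = 9: RHS = 3, y in [4, 9]  -> 2 point(s)
  x = 10: RHS = 10, y in [6, 7]  -> 2 point(s)
  x = 11: RHS = 12, y in [5, 8]  -> 2 point(s)
Affine points: 17. Add the point at infinity: total = 18.

#E(F_13) = 18


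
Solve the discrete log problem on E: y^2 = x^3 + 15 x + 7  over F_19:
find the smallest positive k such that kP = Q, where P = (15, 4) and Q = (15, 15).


Enumerate multiples of P until we hit Q = (15, 15):
  1P = (15, 4)
  2P = (5, 13)
  3P = (0, 11)
  4P = (13, 9)
  5P = (2, 11)
  6P = (6, 16)
  7P = (4, 13)
  8P = (17, 8)
  9P = (10, 6)
  10P = (1, 17)
  11P = (9, 4)
  12P = (14, 15)
  13P = (16, 7)
  14P = (16, 12)
  15P = (14, 4)
  16P = (9, 15)
  17P = (1, 2)
  18P = (10, 13)
  19P = (17, 11)
  20P = (4, 6)
  21P = (6, 3)
  22P = (2, 8)
  23P = (13, 10)
  24P = (0, 8)
  25P = (5, 6)
  26P = (15, 15)
Match found at i = 26.

k = 26


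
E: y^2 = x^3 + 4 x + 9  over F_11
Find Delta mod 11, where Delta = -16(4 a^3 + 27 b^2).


4 a^3 + 27 b^2 = 4*4^3 + 27*9^2 = 256 + 2187 = 2443
Delta = -16 * (2443) = -39088
Delta mod 11 = 6

Delta = 6 (mod 11)


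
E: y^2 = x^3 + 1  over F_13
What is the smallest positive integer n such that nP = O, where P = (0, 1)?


Compute successive multiples of P until we hit O:
  1P = (0, 1)
  2P = (0, 12)
  3P = O

ord(P) = 3


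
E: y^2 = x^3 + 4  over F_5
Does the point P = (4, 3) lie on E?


Check whether y^2 = x^3 + 0 x + 4 (mod 5) for (x, y) = (4, 3).
LHS: y^2 = 3^2 mod 5 = 4
RHS: x^3 + 0 x + 4 = 4^3 + 0*4 + 4 mod 5 = 3
LHS != RHS

No, not on the curve


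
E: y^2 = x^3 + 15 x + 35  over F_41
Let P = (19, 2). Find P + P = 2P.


Doubling: s = (3 x1^2 + a) / (2 y1)
s = (3*19^2 + 15) / (2*2) mod 41 = 8
x3 = s^2 - 2 x1 mod 41 = 8^2 - 2*19 = 26
y3 = s (x1 - x3) - y1 mod 41 = 8 * (19 - 26) - 2 = 24

2P = (26, 24)


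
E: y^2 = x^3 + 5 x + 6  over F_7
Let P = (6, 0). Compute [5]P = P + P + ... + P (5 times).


k = 5 = 101_2 (binary, LSB first: 101)
Double-and-add from P = (6, 0):
  bit 0 = 1: acc = O + (6, 0) = (6, 0)
  bit 1 = 0: acc unchanged = (6, 0)
  bit 2 = 1: acc = (6, 0) + O = (6, 0)

5P = (6, 0)


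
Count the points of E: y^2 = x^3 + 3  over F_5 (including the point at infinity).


For each x in F_5, count y with y^2 = x^3 + 0 x + 3 mod 5:
  x = 1: RHS = 4, y in [2, 3]  -> 2 point(s)
  x = 2: RHS = 1, y in [1, 4]  -> 2 point(s)
  x = 3: RHS = 0, y in [0]  -> 1 point(s)
Affine points: 5. Add the point at infinity: total = 6.

#E(F_5) = 6


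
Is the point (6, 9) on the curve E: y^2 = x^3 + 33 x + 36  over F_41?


Check whether y^2 = x^3 + 33 x + 36 (mod 41) for (x, y) = (6, 9).
LHS: y^2 = 9^2 mod 41 = 40
RHS: x^3 + 33 x + 36 = 6^3 + 33*6 + 36 mod 41 = 40
LHS = RHS

Yes, on the curve


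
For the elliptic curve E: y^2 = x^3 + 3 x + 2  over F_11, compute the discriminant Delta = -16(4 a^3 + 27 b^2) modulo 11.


4 a^3 + 27 b^2 = 4*3^3 + 27*2^2 = 108 + 108 = 216
Delta = -16 * (216) = -3456
Delta mod 11 = 9

Delta = 9 (mod 11)


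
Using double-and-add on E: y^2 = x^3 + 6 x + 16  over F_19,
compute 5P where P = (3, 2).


k = 5 = 101_2 (binary, LSB first: 101)
Double-and-add from P = (3, 2):
  bit 0 = 1: acc = O + (3, 2) = (3, 2)
  bit 1 = 0: acc unchanged = (3, 2)
  bit 2 = 1: acc = (3, 2) + (2, 6) = (11, 11)

5P = (11, 11)


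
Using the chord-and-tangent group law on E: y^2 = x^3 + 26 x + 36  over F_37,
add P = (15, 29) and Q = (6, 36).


P != Q, so use the chord formula.
s = (y2 - y1) / (x2 - x1) = (7) / (28) mod 37 = 28
x3 = s^2 - x1 - x2 mod 37 = 28^2 - 15 - 6 = 23
y3 = s (x1 - x3) - y1 mod 37 = 28 * (15 - 23) - 29 = 6

P + Q = (23, 6)


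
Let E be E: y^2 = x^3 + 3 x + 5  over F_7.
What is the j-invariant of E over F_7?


Delta = -16(4 a^3 + 27 b^2) mod 7 = 2
-1728 * (4 a)^3 = -1728 * (4*3)^3 mod 7 = 6
j = 6 * 2^(-1) mod 7 = 3

j = 3 (mod 7)


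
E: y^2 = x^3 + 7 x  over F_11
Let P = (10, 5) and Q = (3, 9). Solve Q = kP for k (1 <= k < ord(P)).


Enumerate multiples of P until we hit Q = (3, 9):
  1P = (10, 5)
  2P = (3, 2)
  3P = (2, 0)
  4P = (3, 9)
Match found at i = 4.

k = 4


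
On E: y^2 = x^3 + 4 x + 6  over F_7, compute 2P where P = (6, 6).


Doubling: s = (3 x1^2 + a) / (2 y1)
s = (3*6^2 + 4) / (2*6) mod 7 = 0
x3 = s^2 - 2 x1 mod 7 = 0^2 - 2*6 = 2
y3 = s (x1 - x3) - y1 mod 7 = 0 * (6 - 2) - 6 = 1

2P = (2, 1)


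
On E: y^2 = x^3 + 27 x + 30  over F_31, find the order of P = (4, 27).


Compute successive multiples of P until we hit O:
  1P = (4, 27)
  2P = (30, 23)
  3P = (15, 20)
  4P = (6, 25)
  5P = (22, 22)
  6P = (9, 14)
  7P = (26, 24)
  8P = (8, 13)
  ... (continuing to 17P)
  17P = O

ord(P) = 17


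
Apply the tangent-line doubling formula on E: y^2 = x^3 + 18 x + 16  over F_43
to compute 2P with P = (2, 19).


Doubling: s = (3 x1^2 + a) / (2 y1)
s = (3*2^2 + 18) / (2*19) mod 43 = 37
x3 = s^2 - 2 x1 mod 43 = 37^2 - 2*2 = 32
y3 = s (x1 - x3) - y1 mod 43 = 37 * (2 - 32) - 19 = 32

2P = (32, 32)


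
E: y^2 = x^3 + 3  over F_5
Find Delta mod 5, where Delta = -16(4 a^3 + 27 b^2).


4 a^3 + 27 b^2 = 4*0^3 + 27*3^2 = 0 + 243 = 243
Delta = -16 * (243) = -3888
Delta mod 5 = 2

Delta = 2 (mod 5)


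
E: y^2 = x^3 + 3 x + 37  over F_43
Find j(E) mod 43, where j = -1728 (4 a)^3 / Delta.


Delta = -16(4 a^3 + 27 b^2) mod 43 = 6
-1728 * (4 a)^3 = -1728 * (4*3)^3 mod 43 = 22
j = 22 * 6^(-1) mod 43 = 18

j = 18 (mod 43)


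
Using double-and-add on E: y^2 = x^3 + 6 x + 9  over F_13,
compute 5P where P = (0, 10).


k = 5 = 101_2 (binary, LSB first: 101)
Double-and-add from P = (0, 10):
  bit 0 = 1: acc = O + (0, 10) = (0, 10)
  bit 1 = 0: acc unchanged = (0, 10)
  bit 2 = 1: acc = (0, 10) + (8, 6) = (2, 4)

5P = (2, 4)


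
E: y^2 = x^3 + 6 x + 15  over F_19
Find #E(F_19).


For each x in F_19, count y with y^2 = x^3 + 6 x + 15 mod 19:
  x = 2: RHS = 16, y in [4, 15]  -> 2 point(s)
  x = 6: RHS = 1, y in [1, 18]  -> 2 point(s)
  x = 7: RHS = 1, y in [1, 18]  -> 2 point(s)
  x = 8: RHS = 5, y in [9, 10]  -> 2 point(s)
  x = 9: RHS = 0, y in [0]  -> 1 point(s)
  x = 10: RHS = 11, y in [7, 12]  -> 2 point(s)
  x = 11: RHS = 6, y in [5, 14]  -> 2 point(s)
Affine points: 13. Add the point at infinity: total = 14.

#E(F_19) = 14


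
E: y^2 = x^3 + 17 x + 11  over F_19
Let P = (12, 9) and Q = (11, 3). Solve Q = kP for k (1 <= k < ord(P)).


Enumerate multiples of P until we hit Q = (11, 3):
  1P = (12, 9)
  2P = (6, 14)
  3P = (17, 11)
  4P = (16, 16)
  5P = (0, 12)
  6P = (13, 15)
  7P = (11, 16)
  8P = (7, 13)
  9P = (9, 0)
  10P = (7, 6)
  11P = (11, 3)
Match found at i = 11.

k = 11


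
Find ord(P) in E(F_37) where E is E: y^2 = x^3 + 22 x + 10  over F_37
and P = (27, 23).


Compute successive multiples of P until we hit O:
  1P = (27, 23)
  2P = (32, 16)
  3P = (14, 18)
  4P = (6, 5)
  5P = (7, 10)
  6P = (0, 26)
  7P = (26, 18)
  8P = (9, 30)
  ... (continuing to 31P)
  31P = O

ord(P) = 31


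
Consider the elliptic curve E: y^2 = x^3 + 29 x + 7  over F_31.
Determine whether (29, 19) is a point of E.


Check whether y^2 = x^3 + 29 x + 7 (mod 31) for (x, y) = (29, 19).
LHS: y^2 = 19^2 mod 31 = 20
RHS: x^3 + 29 x + 7 = 29^3 + 29*29 + 7 mod 31 = 3
LHS != RHS

No, not on the curve


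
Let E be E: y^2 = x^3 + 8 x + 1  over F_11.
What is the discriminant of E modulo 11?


4 a^3 + 27 b^2 = 4*8^3 + 27*1^2 = 2048 + 27 = 2075
Delta = -16 * (2075) = -33200
Delta mod 11 = 9

Delta = 9 (mod 11)


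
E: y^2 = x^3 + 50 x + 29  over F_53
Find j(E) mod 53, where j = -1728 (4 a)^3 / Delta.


Delta = -16(4 a^3 + 27 b^2) mod 53 = 35
-1728 * (4 a)^3 = -1728 * (4*50)^3 mod 53 = 17
j = 17 * 35^(-1) mod 53 = 2

j = 2 (mod 53)


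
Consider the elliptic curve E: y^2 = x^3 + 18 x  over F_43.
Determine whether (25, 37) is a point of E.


Check whether y^2 = x^3 + 18 x + 0 (mod 43) for (x, y) = (25, 37).
LHS: y^2 = 37^2 mod 43 = 36
RHS: x^3 + 18 x + 0 = 25^3 + 18*25 + 0 mod 43 = 36
LHS = RHS

Yes, on the curve


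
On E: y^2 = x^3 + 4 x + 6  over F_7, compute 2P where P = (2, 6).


Doubling: s = (3 x1^2 + a) / (2 y1)
s = (3*2^2 + 4) / (2*6) mod 7 = 6
x3 = s^2 - 2 x1 mod 7 = 6^2 - 2*2 = 4
y3 = s (x1 - x3) - y1 mod 7 = 6 * (2 - 4) - 6 = 3

2P = (4, 3)


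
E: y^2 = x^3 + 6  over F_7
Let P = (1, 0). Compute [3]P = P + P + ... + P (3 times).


k = 3 = 11_2 (binary, LSB first: 11)
Double-and-add from P = (1, 0):
  bit 0 = 1: acc = O + (1, 0) = (1, 0)
  bit 1 = 1: acc = (1, 0) + O = (1, 0)

3P = (1, 0)


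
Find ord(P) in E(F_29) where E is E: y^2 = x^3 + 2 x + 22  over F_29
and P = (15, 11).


Compute successive multiples of P until we hit O:
  1P = (15, 11)
  2P = (4, 23)
  3P = (4, 6)
  4P = (15, 18)
  5P = O

ord(P) = 5


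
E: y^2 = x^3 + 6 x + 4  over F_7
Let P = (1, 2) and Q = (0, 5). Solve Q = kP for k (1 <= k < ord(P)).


Enumerate multiples of P until we hit Q = (0, 5):
  1P = (1, 2)
  2P = (0, 2)
  3P = (6, 5)
  4P = (4, 6)
  5P = (3, 0)
  6P = (4, 1)
  7P = (6, 2)
  8P = (0, 5)
Match found at i = 8.

k = 8


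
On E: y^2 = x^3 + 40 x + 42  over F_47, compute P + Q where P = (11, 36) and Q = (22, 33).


P != Q, so use the chord formula.
s = (y2 - y1) / (x2 - x1) = (44) / (11) mod 47 = 4
x3 = s^2 - x1 - x2 mod 47 = 4^2 - 11 - 22 = 30
y3 = s (x1 - x3) - y1 mod 47 = 4 * (11 - 30) - 36 = 29

P + Q = (30, 29)


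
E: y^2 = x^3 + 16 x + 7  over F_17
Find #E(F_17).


For each x in F_17, count y with y^2 = x^3 + 16 x + 7 mod 17:
  x = 2: RHS = 13, y in [8, 9]  -> 2 point(s)
  x = 4: RHS = 16, y in [4, 13]  -> 2 point(s)
  x = 5: RHS = 8, y in [5, 12]  -> 2 point(s)
  x = 6: RHS = 13, y in [8, 9]  -> 2 point(s)
  x = 8: RHS = 1, y in [1, 16]  -> 2 point(s)
  x = 9: RHS = 13, y in [8, 9]  -> 2 point(s)
  x = 11: RHS = 1, y in [1, 16]  -> 2 point(s)
  x = 13: RHS = 15, y in [7, 10]  -> 2 point(s)
  x = 14: RHS = 0, y in [0]  -> 1 point(s)
  x = 15: RHS = 1, y in [1, 16]  -> 2 point(s)
Affine points: 19. Add the point at infinity: total = 20.

#E(F_17) = 20


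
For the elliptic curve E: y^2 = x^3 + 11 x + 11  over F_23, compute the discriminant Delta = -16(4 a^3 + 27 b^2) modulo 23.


4 a^3 + 27 b^2 = 4*11^3 + 27*11^2 = 5324 + 3267 = 8591
Delta = -16 * (8591) = -137456
Delta mod 23 = 15

Delta = 15 (mod 23)


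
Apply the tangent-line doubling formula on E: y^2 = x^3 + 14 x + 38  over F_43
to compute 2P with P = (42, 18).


Doubling: s = (3 x1^2 + a) / (2 y1)
s = (3*42^2 + 14) / (2*18) mod 43 = 16
x3 = s^2 - 2 x1 mod 43 = 16^2 - 2*42 = 0
y3 = s (x1 - x3) - y1 mod 43 = 16 * (42 - 0) - 18 = 9

2P = (0, 9)


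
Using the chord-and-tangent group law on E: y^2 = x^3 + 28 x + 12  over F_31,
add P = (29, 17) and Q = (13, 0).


P != Q, so use the chord formula.
s = (y2 - y1) / (x2 - x1) = (14) / (15) mod 31 = 3
x3 = s^2 - x1 - x2 mod 31 = 3^2 - 29 - 13 = 29
y3 = s (x1 - x3) - y1 mod 31 = 3 * (29 - 29) - 17 = 14

P + Q = (29, 14)


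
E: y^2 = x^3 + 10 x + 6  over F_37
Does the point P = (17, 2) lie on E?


Check whether y^2 = x^3 + 10 x + 6 (mod 37) for (x, y) = (17, 2).
LHS: y^2 = 2^2 mod 37 = 4
RHS: x^3 + 10 x + 6 = 17^3 + 10*17 + 6 mod 37 = 20
LHS != RHS

No, not on the curve


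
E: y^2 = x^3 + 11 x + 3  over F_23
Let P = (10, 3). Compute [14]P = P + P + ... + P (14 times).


k = 14 = 1110_2 (binary, LSB first: 0111)
Double-and-add from P = (10, 3):
  bit 0 = 0: acc unchanged = O
  bit 1 = 1: acc = O + (7, 3) = (7, 3)
  bit 2 = 1: acc = (7, 3) + (15, 1) = (14, 16)
  bit 3 = 1: acc = (14, 16) + (20, 9) = (14, 7)

14P = (14, 7)


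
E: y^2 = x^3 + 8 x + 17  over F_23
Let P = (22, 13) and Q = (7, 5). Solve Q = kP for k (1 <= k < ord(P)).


Enumerate multiples of P until we hit Q = (7, 5):
  1P = (22, 13)
  2P = (18, 17)
  3P = (7, 18)
  4P = (12, 22)
  5P = (2, 15)
  6P = (2, 8)
  7P = (12, 1)
  8P = (7, 5)
Match found at i = 8.

k = 8


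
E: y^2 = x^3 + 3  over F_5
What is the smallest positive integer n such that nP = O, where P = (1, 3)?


Compute successive multiples of P until we hit O:
  1P = (1, 3)
  2P = (2, 4)
  3P = (3, 0)
  4P = (2, 1)
  5P = (1, 2)
  6P = O

ord(P) = 6


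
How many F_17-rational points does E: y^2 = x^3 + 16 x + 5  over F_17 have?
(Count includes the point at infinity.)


For each x in F_17, count y with y^2 = x^3 + 16 x + 5 mod 17:
  x = 7: RHS = 1, y in [1, 16]  -> 2 point(s)
  x = 8: RHS = 16, y in [4, 13]  -> 2 point(s)
  x = 10: RHS = 9, y in [3, 14]  -> 2 point(s)
  x = 11: RHS = 16, y in [4, 13]  -> 2 point(s)
  x = 12: RHS = 4, y in [2, 15]  -> 2 point(s)
  x = 13: RHS = 13, y in [8, 9]  -> 2 point(s)
  x = 14: RHS = 15, y in [7, 10]  -> 2 point(s)
  x = 15: RHS = 16, y in [4, 13]  -> 2 point(s)
Affine points: 16. Add the point at infinity: total = 17.

#E(F_17) = 17


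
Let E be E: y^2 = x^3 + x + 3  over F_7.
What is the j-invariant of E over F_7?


Delta = -16(4 a^3 + 27 b^2) mod 7 = 3
-1728 * (4 a)^3 = -1728 * (4*1)^3 mod 7 = 1
j = 1 * 3^(-1) mod 7 = 5

j = 5 (mod 7)


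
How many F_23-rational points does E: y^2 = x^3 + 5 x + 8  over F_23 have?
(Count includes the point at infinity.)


For each x in F_23, count y with y^2 = x^3 + 5 x + 8 mod 23:
  x = 0: RHS = 8, y in [10, 13]  -> 2 point(s)
  x = 2: RHS = 3, y in [7, 16]  -> 2 point(s)
  x = 3: RHS = 4, y in [2, 21]  -> 2 point(s)
  x = 4: RHS = 0, y in [0]  -> 1 point(s)
  x = 6: RHS = 1, y in [1, 22]  -> 2 point(s)
  x = 7: RHS = 18, y in [8, 15]  -> 2 point(s)
  x = 8: RHS = 8, y in [10, 13]  -> 2 point(s)
  x = 9: RHS = 0, y in [0]  -> 1 point(s)
  x = 10: RHS = 0, y in [0]  -> 1 point(s)
  x = 12: RHS = 2, y in [5, 18]  -> 2 point(s)
  x = 13: RHS = 16, y in [4, 19]  -> 2 point(s)
  x = 14: RHS = 16, y in [4, 19]  -> 2 point(s)
  x = 15: RHS = 8, y in [10, 13]  -> 2 point(s)
  x = 19: RHS = 16, y in [4, 19]  -> 2 point(s)
  x = 20: RHS = 12, y in [9, 14]  -> 2 point(s)
  x = 21: RHS = 13, y in [6, 17]  -> 2 point(s)
  x = 22: RHS = 2, y in [5, 18]  -> 2 point(s)
Affine points: 31. Add the point at infinity: total = 32.

#E(F_23) = 32


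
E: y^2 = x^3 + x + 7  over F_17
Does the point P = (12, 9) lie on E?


Check whether y^2 = x^3 + 1 x + 7 (mod 17) for (x, y) = (12, 9).
LHS: y^2 = 9^2 mod 17 = 13
RHS: x^3 + 1 x + 7 = 12^3 + 1*12 + 7 mod 17 = 13
LHS = RHS

Yes, on the curve


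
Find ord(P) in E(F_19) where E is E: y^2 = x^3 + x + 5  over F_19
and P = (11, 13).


Compute successive multiples of P until we hit O:
  1P = (11, 13)
  2P = (3, 4)
  3P = (3, 15)
  4P = (11, 6)
  5P = O

ord(P) = 5


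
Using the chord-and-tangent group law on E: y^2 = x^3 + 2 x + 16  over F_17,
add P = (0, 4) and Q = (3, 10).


P != Q, so use the chord formula.
s = (y2 - y1) / (x2 - x1) = (6) / (3) mod 17 = 2
x3 = s^2 - x1 - x2 mod 17 = 2^2 - 0 - 3 = 1
y3 = s (x1 - x3) - y1 mod 17 = 2 * (0 - 1) - 4 = 11

P + Q = (1, 11)


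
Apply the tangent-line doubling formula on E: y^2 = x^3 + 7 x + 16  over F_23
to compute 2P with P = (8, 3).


Doubling: s = (3 x1^2 + a) / (2 y1)
s = (3*8^2 + 7) / (2*3) mod 23 = 14
x3 = s^2 - 2 x1 mod 23 = 14^2 - 2*8 = 19
y3 = s (x1 - x3) - y1 mod 23 = 14 * (8 - 19) - 3 = 4

2P = (19, 4)


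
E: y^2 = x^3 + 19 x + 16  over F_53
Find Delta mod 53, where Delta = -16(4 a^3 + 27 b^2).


4 a^3 + 27 b^2 = 4*19^3 + 27*16^2 = 27436 + 6912 = 34348
Delta = -16 * (34348) = -549568
Delta mod 53 = 42

Delta = 42 (mod 53)


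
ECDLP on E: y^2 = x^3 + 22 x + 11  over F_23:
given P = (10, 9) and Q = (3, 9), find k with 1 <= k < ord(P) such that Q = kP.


Enumerate multiples of P until we hit Q = (3, 9):
  1P = (10, 9)
  2P = (3, 14)
  3P = (3, 9)
Match found at i = 3.

k = 3


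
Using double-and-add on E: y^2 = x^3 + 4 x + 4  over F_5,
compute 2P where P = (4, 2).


k = 2 = 10_2 (binary, LSB first: 01)
Double-and-add from P = (4, 2):
  bit 0 = 0: acc unchanged = O
  bit 1 = 1: acc = O + (1, 2) = (1, 2)

2P = (1, 2)


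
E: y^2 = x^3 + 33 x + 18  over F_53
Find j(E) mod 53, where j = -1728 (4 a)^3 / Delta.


Delta = -16(4 a^3 + 27 b^2) mod 53 = 25
-1728 * (4 a)^3 = -1728 * (4*33)^3 mod 53 = 4
j = 4 * 25^(-1) mod 53 = 15

j = 15 (mod 53)


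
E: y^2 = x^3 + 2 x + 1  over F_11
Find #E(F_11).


For each x in F_11, count y with y^2 = x^3 + 2 x + 1 mod 11:
  x = 0: RHS = 1, y in [1, 10]  -> 2 point(s)
  x = 1: RHS = 4, y in [2, 9]  -> 2 point(s)
  x = 3: RHS = 1, y in [1, 10]  -> 2 point(s)
  x = 5: RHS = 4, y in [2, 9]  -> 2 point(s)
  x = 6: RHS = 9, y in [3, 8]  -> 2 point(s)
  x = 8: RHS = 1, y in [1, 10]  -> 2 point(s)
  x = 9: RHS = 0, y in [0]  -> 1 point(s)
  x = 10: RHS = 9, y in [3, 8]  -> 2 point(s)
Affine points: 15. Add the point at infinity: total = 16.

#E(F_11) = 16


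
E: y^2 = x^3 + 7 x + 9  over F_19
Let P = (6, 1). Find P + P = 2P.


Doubling: s = (3 x1^2 + a) / (2 y1)
s = (3*6^2 + 7) / (2*1) mod 19 = 10
x3 = s^2 - 2 x1 mod 19 = 10^2 - 2*6 = 12
y3 = s (x1 - x3) - y1 mod 19 = 10 * (6 - 12) - 1 = 15

2P = (12, 15)


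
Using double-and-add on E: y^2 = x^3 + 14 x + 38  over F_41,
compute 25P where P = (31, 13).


k = 25 = 11001_2 (binary, LSB first: 10011)
Double-and-add from P = (31, 13):
  bit 0 = 1: acc = O + (31, 13) = (31, 13)
  bit 1 = 0: acc unchanged = (31, 13)
  bit 2 = 0: acc unchanged = (31, 13)
  bit 3 = 1: acc = (31, 13) + (28, 23) = (25, 8)
  bit 4 = 1: acc = (25, 8) + (17, 8) = (40, 33)

25P = (40, 33)


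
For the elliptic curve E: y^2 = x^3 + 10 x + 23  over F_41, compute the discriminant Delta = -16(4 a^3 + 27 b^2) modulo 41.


4 a^3 + 27 b^2 = 4*10^3 + 27*23^2 = 4000 + 14283 = 18283
Delta = -16 * (18283) = -292528
Delta mod 41 = 7

Delta = 7 (mod 41)


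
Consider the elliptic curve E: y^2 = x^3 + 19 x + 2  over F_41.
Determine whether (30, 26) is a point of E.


Check whether y^2 = x^3 + 19 x + 2 (mod 41) for (x, y) = (30, 26).
LHS: y^2 = 26^2 mod 41 = 20
RHS: x^3 + 19 x + 2 = 30^3 + 19*30 + 2 mod 41 = 20
LHS = RHS

Yes, on the curve


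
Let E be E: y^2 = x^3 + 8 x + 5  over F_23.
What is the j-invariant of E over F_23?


Delta = -16(4 a^3 + 27 b^2) mod 23 = 17
-1728 * (4 a)^3 = -1728 * (4*8)^3 mod 23 = 21
j = 21 * 17^(-1) mod 23 = 8

j = 8 (mod 23)


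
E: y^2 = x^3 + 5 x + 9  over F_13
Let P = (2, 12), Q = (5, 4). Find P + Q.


P != Q, so use the chord formula.
s = (y2 - y1) / (x2 - x1) = (5) / (3) mod 13 = 6
x3 = s^2 - x1 - x2 mod 13 = 6^2 - 2 - 5 = 3
y3 = s (x1 - x3) - y1 mod 13 = 6 * (2 - 3) - 12 = 8

P + Q = (3, 8)


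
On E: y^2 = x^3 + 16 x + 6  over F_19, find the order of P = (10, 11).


Compute successive multiples of P until we hit O:
  1P = (10, 11)
  2P = (15, 7)
  3P = (3, 10)
  4P = (13, 13)
  5P = (7, 10)
  6P = (0, 5)
  7P = (1, 2)
  8P = (9, 9)
  ... (continuing to 26P)
  26P = O

ord(P) = 26


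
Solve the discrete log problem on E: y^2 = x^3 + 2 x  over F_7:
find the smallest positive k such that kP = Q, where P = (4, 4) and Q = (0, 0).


Enumerate multiples of P until we hit Q = (0, 0):
  1P = (4, 4)
  2P = (0, 0)
Match found at i = 2.

k = 2


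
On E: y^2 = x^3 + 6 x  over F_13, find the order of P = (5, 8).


Compute successive multiples of P until we hit O:
  1P = (5, 8)
  2P = (4, 6)
  3P = (8, 12)
  4P = (9, 4)
  5P = (0, 0)
  6P = (9, 9)
  7P = (8, 1)
  8P = (4, 7)
  ... (continuing to 10P)
  10P = O

ord(P) = 10


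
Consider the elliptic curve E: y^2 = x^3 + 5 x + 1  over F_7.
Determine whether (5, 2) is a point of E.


Check whether y^2 = x^3 + 5 x + 1 (mod 7) for (x, y) = (5, 2).
LHS: y^2 = 2^2 mod 7 = 4
RHS: x^3 + 5 x + 1 = 5^3 + 5*5 + 1 mod 7 = 4
LHS = RHS

Yes, on the curve


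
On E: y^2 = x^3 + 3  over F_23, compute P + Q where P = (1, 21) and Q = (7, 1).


P != Q, so use the chord formula.
s = (y2 - y1) / (x2 - x1) = (3) / (6) mod 23 = 12
x3 = s^2 - x1 - x2 mod 23 = 12^2 - 1 - 7 = 21
y3 = s (x1 - x3) - y1 mod 23 = 12 * (1 - 21) - 21 = 15

P + Q = (21, 15)


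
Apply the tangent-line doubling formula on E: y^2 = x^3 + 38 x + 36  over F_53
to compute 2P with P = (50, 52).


Doubling: s = (3 x1^2 + a) / (2 y1)
s = (3*50^2 + 38) / (2*52) mod 53 = 47
x3 = s^2 - 2 x1 mod 53 = 47^2 - 2*50 = 42
y3 = s (x1 - x3) - y1 mod 53 = 47 * (50 - 42) - 52 = 6

2P = (42, 6)


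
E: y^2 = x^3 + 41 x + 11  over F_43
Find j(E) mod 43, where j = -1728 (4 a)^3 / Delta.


Delta = -16(4 a^3 + 27 b^2) mod 43 = 12
-1728 * (4 a)^3 = -1728 * (4*41)^3 mod 43 = 11
j = 11 * 12^(-1) mod 43 = 26

j = 26 (mod 43)


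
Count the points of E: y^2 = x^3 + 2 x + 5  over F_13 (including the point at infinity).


For each x in F_13, count y with y^2 = x^3 + 2 x + 5 mod 13:
  x = 2: RHS = 4, y in [2, 11]  -> 2 point(s)
  x = 3: RHS = 12, y in [5, 8]  -> 2 point(s)
  x = 4: RHS = 12, y in [5, 8]  -> 2 point(s)
  x = 5: RHS = 10, y in [6, 7]  -> 2 point(s)
  x = 6: RHS = 12, y in [5, 8]  -> 2 point(s)
  x = 8: RHS = 0, y in [0]  -> 1 point(s)
Affine points: 11. Add the point at infinity: total = 12.

#E(F_13) = 12
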